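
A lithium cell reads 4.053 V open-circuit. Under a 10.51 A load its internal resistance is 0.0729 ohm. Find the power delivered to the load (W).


Step 1: V_terminal = OCV - I*R = 4.053 - 10.51 * 0.0729 = 3.2868 V
Step 2: P_out = V_terminal * I = 3.2868 * 10.51 = 34.54 W

34.54 W


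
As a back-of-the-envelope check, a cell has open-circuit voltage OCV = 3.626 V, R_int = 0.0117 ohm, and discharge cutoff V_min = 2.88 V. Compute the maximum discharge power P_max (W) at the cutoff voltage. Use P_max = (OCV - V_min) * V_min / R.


P_max = (OCV - V_min) * V_min / R = (3.626 - 2.88) * 2.88 / 0.0117 = 0.746 * 2.88 / 0.0117 = 183.6 W

183.6 W


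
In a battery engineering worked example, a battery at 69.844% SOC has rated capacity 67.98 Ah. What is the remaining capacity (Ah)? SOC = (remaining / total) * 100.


remaining = SOC / 100 * total = 69.844 / 100 * 67.98 = 47.48 Ah

47.48 Ah


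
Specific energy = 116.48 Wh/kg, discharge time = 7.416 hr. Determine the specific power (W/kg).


P_specific = E / t = 116.48 / 7.416 = 15.71 W/kg

15.71 W/kg


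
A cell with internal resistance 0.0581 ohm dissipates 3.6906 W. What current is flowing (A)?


I = sqrt(Q / R) = sqrt(3.6906 / 0.0581) = sqrt(63.522) = 7.970 A

7.970 A


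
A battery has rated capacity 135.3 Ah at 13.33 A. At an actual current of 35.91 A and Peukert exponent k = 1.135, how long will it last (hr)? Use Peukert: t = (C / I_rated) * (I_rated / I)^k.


t_rated = C / I_rated = 135.3 / 13.33 = 10.15 hr
(I_rated/I)^k = (0.37121)^1.135 = 0.32473
t = t_rated * (I_rated/I)^k = 10.15 * 0.32473 = 3.296 hr

3.296 hr


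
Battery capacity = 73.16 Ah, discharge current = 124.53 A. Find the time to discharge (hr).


t = capacity / current = 73.16 / 124.53 = 0.5875 hr

0.5875 hr


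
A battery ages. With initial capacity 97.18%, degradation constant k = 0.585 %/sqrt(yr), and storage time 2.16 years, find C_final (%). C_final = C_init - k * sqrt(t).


sqrt(t) = sqrt(2.16) = 1.4697
C_final = 97.18 - 0.585 * 1.4697 = 96.32%

96.32%


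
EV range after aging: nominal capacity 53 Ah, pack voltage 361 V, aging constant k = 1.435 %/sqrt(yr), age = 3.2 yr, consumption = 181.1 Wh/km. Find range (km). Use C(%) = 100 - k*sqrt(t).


Step 1: capacity retention = 100 - 1.435 * sqrt(3.2) = 100 - 1.435 * 1.7889 = 97.433%
Step 2: C_now = 53 * 97.433/100 = 51.639 Ah
Step 3: E_pack = V * C_now = 361 * 51.639 = 18642 Wh
Step 4: range = E_pack / consumption = 18642 / 181.1 = 102.9 km

102.9 km


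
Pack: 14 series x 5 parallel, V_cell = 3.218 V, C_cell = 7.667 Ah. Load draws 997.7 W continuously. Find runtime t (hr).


Step 1: E_pack = Ns * V_cell * Np * C_cell = 14 * 3.218 * 5 * 7.667 = 1727.1 Wh
Step 2: t = E_pack / P = 1727.1 / 997.7 = 1.731 hr

1.731 hr


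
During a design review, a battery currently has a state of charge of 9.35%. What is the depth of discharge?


Complement of SOC: DOD = 100% - 9.35% = 90.65%

90.65%


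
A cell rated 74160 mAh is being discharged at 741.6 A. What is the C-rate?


Convert: capacity = 74160 mAh = 74.16 Ah
C_rate = I / capacity = 741.6 / 74.16 = 10C

10C


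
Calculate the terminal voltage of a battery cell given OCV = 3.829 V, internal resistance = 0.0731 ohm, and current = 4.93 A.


IR drop = 4.93 * 0.0731 = 0.36038 V
V = 3.829 - 0.36038 = 3.469 V

3.469 V


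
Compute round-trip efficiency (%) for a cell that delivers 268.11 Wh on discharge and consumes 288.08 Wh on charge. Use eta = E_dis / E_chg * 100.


eta_e = E_dis / E_chg * 100 = 268.11 / 288.08 * 100 = 93.07%

93.07%


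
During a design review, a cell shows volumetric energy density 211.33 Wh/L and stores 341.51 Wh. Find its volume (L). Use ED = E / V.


V = E / ED = 341.51 / 211.33 = 1.616 L

1.616 L


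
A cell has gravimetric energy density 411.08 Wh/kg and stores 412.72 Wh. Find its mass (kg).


m = E / ED = 412.72 / 411.08 = 1.004 kg

1.004 kg


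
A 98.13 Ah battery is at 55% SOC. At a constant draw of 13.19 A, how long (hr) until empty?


Step 1: remaining = SOC/100 * C_total = 55/100 * 98.13 = 53.972 Ah
Step 2: t = remaining / I = 53.972 / 13.19 = 4.092 hr

4.092 hr


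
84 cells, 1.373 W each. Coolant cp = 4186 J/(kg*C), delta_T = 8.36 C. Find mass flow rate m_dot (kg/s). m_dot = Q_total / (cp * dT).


Step 1: Total heat Q = 84 * 1.373 W = 115.33 W
Step 2: denom = cp * dT = 4186 * 8.36 = 34995
Step 3: m_dot = 115.33 / 34995 = 0.003296 kg/s

0.003296 kg/s


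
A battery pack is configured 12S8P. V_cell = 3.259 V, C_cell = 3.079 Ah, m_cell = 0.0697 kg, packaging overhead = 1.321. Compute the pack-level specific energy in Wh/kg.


Step 1: V_pack = 12 * 3.259 = 39.108 V
Step 2: C_pack = 8 * 3.079 = 24.632 Ah
Step 3: E_pack = V_pack * C_pack = 39.108 * 24.632 = 963.31 Wh
Step 4: m_pack = 12 * 8 * 0.0697 * 1.321 = 8.8391 kg
Step 5: ED = E_pack / m_pack = 963.31 / 8.8391 = 109.0 Wh/kg

109.0 Wh/kg


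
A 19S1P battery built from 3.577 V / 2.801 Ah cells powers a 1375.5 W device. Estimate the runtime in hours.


Step 1: E_pack = Ns * V_cell * Np * C_cell = 19 * 3.577 * 1 * 2.801 = 190.36 Wh
Step 2: t = E_pack / P = 190.36 / 1375.5 = 0.1384 hr

0.1384 hr


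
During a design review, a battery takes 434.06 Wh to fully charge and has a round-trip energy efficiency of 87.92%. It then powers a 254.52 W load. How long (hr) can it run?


Step 1: E_discharge = eta/100 * E_charge = 87.92/100 * 434.06 = 381.63 Wh
Step 2: t = E_discharge / P = 381.63 / 254.52 = 1.499 hr

1.499 hr


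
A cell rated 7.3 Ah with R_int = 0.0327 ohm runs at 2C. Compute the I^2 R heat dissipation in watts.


Step 1: I = C_rate * capacity = 2 * 7.3 = 14.6 A
Step 2: Q = I^2 * R = 14.6^2 * 0.0327 = 213.16 * 0.0327 = 6.970 W

6.970 W


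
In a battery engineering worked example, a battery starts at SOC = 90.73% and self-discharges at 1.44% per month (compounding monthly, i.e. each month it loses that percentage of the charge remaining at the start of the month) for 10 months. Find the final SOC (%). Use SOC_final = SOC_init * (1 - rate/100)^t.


Monthly retention factor = 1 - 1.44/100 = 0.9856
Over 10 months: factor^10 = 0.86498
SOC_final = 90.73 * 0.86498 = 78.48%

78.48%


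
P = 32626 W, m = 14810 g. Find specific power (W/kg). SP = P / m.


Convert: m = 14810 g = 14.81 kg
Specific power = 32626 W / 14.81 kg = 2203 W/kg

2203 W/kg


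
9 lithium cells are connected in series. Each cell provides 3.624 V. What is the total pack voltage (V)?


V_pack = n * V_cell = 9 * 3.624 = 32.616 V

32.616 V


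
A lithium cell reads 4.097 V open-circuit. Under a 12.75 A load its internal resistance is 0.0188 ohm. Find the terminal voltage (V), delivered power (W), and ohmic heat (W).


Step 1: V_terminal = OCV - I*R = 4.097 - 12.75 * 0.0188 = 3.8573 V
Step 2: P_out = V_terminal * I = 3.8573 * 12.75 = 49.18 W
Step 3: Q = I^2 * R = 12.75^2 * 0.0188 = 3.056 W

V=3.8573 V, P=49.18 W, Q=3.056 W


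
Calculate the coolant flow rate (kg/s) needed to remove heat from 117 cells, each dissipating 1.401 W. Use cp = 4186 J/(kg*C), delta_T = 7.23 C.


Q_total = 117 * 1.401 = 163.92 W
m_dot = Q_total / (cp * dT) = 163.92 / (4186 * 7.23) = 0.005416 kg/s

0.005416 kg/s


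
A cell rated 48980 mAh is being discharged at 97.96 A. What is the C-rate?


Convert: capacity = 48980 mAh = 48.98 Ah
Rearranging: C_rate = 97.96 / 48.98 = 2C

2C


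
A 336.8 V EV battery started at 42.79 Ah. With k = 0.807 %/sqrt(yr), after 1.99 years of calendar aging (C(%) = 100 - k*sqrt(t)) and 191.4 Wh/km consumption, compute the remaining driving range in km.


Step 1: capacity retention = 100 - 0.807 * sqrt(1.99) = 100 - 0.807 * 1.4107 = 98.862%
Step 2: C_now = 42.79 * 98.862/100 = 42.303 Ah
Step 3: E_pack = V * C_now = 336.8 * 42.303 = 14248 Wh
Step 4: range = E_pack / consumption = 14248 / 191.4 = 74.44 km

74.44 km


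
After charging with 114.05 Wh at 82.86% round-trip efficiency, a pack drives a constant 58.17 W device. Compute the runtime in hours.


Step 1: E_discharge = eta/100 * E_charge = 82.86/100 * 114.05 = 94.502 Wh
Step 2: t = E_discharge / P = 94.502 / 58.17 = 1.625 hr

1.625 hr


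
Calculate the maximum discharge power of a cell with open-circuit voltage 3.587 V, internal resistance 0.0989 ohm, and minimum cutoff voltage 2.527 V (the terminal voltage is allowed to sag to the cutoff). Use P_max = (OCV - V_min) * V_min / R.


dV = OCV - V_min = 1.06 V (so I_max = dV / R)
P_max = dV * V_min / R = 1.06 * 2.527 / 0.0989 = 27.08 W

27.08 W


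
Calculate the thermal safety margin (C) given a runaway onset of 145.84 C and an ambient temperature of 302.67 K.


Convert: T_ambient = 302.67 K = 29.52 C
margin = 145.84 - 29.52 = 116.32 C

116.32 C


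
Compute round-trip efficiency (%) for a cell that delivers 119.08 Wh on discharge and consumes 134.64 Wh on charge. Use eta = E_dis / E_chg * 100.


Round-trip efficiency = 119.08/134.64 * 100% = 88.44%

88.44%


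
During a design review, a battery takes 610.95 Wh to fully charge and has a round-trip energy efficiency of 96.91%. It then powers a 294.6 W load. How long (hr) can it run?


Step 1: E_discharge = eta/100 * E_charge = 96.91/100 * 610.95 = 592.07 Wh
Step 2: t = E_discharge / P = 592.07 / 294.6 = 2.010 hr

2.010 hr


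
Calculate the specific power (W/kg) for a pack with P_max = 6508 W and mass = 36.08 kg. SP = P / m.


SP = P / m = 6508 / 36.08 = 180.4 W/kg

180.4 W/kg


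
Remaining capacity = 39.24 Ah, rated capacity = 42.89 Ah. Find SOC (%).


SOC% = 39.24 / 42.89 * 100 = 91.49%

91.49%


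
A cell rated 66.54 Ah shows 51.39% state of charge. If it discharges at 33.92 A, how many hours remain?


Step 1: remaining = SOC/100 * C_total = 51.39/100 * 66.54 = 34.195 Ah
Step 2: t = remaining / I = 34.195 / 33.92 = 1.008 hr

1.008 hr


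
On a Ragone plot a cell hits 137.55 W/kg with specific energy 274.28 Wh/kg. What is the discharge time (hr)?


t = E / P = 274.28 / 137.55 = 1.994 hr

1.994 hr


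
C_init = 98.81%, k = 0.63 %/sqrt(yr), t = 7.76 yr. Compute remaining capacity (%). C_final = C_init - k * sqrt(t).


Step 1: sqrt(7.76 yr) = 2.7857
Step 2: drop = 0.63 * 2.7857 = 1.755
Step 3: C_final = 98.81 - 1.755 = 97.06%

97.06%


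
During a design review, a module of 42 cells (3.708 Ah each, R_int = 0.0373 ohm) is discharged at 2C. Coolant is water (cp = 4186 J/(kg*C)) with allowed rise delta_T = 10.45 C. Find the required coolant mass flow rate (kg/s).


Step 1: I = 2 * 3.708 = 7.416 A
Step 2: Q_cell = I^2 * R = 7.416^2 * 0.0373 = 2.0514 W
Step 3: Q_total = 42 * 2.0514 = 86.159 W
Step 4: m_dot = Q_total / (cp * dT) = 86.159 / (4186 * 10.45) = 0.001970 kg/s

0.001970 kg/s


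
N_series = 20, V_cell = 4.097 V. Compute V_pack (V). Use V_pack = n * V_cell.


Series voltages add: 20 * 4.097 V = 81.94 V

81.94 V


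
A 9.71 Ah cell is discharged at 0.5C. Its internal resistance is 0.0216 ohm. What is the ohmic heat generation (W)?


Step 1: I = C_rate * capacity = 0.5 * 9.71 = 4.855 A
Step 2: Q = I^2 * R = 4.855^2 * 0.0216 = 23.571 * 0.0216 = 0.5091 W

0.5091 W


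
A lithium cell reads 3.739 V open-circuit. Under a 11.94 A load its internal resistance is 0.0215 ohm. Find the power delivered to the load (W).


Step 1: V_terminal = OCV - I*R = 3.739 - 11.94 * 0.0215 = 3.4823 V
Step 2: P_out = V_terminal * I = 3.4823 * 11.94 = 41.58 W

41.58 W


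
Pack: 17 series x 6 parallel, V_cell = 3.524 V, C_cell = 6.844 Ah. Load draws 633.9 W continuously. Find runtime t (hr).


Step 1: E_pack = Ns * V_cell * Np * C_cell = 17 * 3.524 * 6 * 6.844 = 2460.1 Wh
Step 2: t = E_pack / P = 2460.1 / 633.9 = 3.881 hr

3.881 hr


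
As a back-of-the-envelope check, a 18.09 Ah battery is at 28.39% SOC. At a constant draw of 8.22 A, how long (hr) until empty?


Step 1: remaining = SOC/100 * C_total = 28.39/100 * 18.09 = 5.1358 Ah
Step 2: t = remaining / I = 5.1358 / 8.22 = 0.6248 hr

0.6248 hr


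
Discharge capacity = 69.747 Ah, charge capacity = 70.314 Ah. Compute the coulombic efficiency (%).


Coulombic efficiency = 69.747/70.314 * 100% = 99.19%

99.19%


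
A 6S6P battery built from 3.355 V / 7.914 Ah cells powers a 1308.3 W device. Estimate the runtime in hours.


Step 1: E_pack = Ns * V_cell * Np * C_cell = 6 * 3.355 * 6 * 7.914 = 955.85 Wh
Step 2: t = E_pack / P = 955.85 / 1308.3 = 0.7306 hr

0.7306 hr


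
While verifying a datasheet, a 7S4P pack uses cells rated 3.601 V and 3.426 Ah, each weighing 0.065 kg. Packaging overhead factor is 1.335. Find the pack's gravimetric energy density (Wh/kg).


Step 1: V_pack = 7 * 3.601 = 25.207 V
Step 2: C_pack = 4 * 3.426 = 13.704 Ah
Step 3: E_pack = V_pack * C_pack = 25.207 * 13.704 = 345.44 Wh
Step 4: m_pack = 7 * 4 * 0.065 * 1.335 = 2.4297 kg
Step 5: ED = E_pack / m_pack = 345.44 / 2.4297 = 142.2 Wh/kg

142.2 Wh/kg


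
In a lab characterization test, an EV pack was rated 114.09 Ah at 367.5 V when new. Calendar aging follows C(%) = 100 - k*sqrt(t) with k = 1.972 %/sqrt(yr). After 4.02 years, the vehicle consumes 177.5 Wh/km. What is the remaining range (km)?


Step 1: capacity retention = 100 - 1.972 * sqrt(4.02) = 100 - 1.972 * 2.005 = 96.046%
Step 2: C_now = 114.09 * 96.046/100 = 109.58 Ah
Step 3: E_pack = V * C_now = 367.5 * 109.58 = 40271 Wh
Step 4: range = E_pack / consumption = 40271 / 177.5 = 226.9 km

226.9 km


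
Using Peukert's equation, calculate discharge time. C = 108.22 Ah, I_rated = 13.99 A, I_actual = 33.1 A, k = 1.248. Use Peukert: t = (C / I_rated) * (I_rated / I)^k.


Step 1: t_rated = C / I_rated = 108.22 / 13.99 = 7.7355 hr
Step 2: ratio = 13.99 / 33.1 = 0.42266
Step 3: ratio^k = 0.42266^1.248 = 0.34138
Step 4: t = t_rated * ratio^k = 7.7355 * 0.34138 = 2.641 hr

2.641 hr


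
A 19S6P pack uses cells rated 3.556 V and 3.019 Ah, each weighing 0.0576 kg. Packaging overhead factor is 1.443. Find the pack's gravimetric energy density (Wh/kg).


Step 1: V_pack = 19 * 3.556 = 67.564 V
Step 2: C_pack = 6 * 3.019 = 18.114 Ah
Step 3: E_pack = V_pack * C_pack = 67.564 * 18.114 = 1223.9 Wh
Step 4: m_pack = 19 * 6 * 0.0576 * 1.443 = 9.4753 kg
Step 5: ED = E_pack / m_pack = 1223.9 / 9.4753 = 129.2 Wh/kg

129.2 Wh/kg


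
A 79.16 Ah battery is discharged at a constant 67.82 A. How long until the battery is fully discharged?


t = capacity / current = 79.16 / 67.82 = 1.167 hr

1.167 hr


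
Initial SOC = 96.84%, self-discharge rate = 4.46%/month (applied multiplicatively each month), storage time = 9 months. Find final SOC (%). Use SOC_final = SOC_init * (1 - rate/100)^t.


decay = (1 - 4.46/100)^9 = 0.66323
SOC_final = 96.84 * 0.66323 = 64.23%

64.23%


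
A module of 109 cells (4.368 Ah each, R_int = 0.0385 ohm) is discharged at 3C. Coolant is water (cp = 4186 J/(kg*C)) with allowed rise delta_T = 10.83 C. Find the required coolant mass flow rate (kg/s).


Step 1: I = 3 * 4.368 = 13.104 A
Step 2: Q_cell = I^2 * R = 13.104^2 * 0.0385 = 6.611 W
Step 3: Q_total = 109 * 6.611 = 720.6 W
Step 4: m_dot = Q_total / (cp * dT) = 720.6 / (4186 * 10.83) = 0.01590 kg/s

0.01590 kg/s


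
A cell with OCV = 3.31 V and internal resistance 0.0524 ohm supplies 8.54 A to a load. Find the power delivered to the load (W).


Step 1: V_terminal = OCV - I*R = 3.31 - 8.54 * 0.0524 = 2.8625 V
Step 2: P_out = V_terminal * I = 2.8625 * 8.54 = 24.45 W

24.45 W


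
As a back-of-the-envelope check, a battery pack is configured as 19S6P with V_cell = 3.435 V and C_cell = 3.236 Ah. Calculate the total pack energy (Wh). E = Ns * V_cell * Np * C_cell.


E = Ns * Vcell * Np * Ccell = 19 * 3.435 * 6 * 3.236 = 1267 Wh

1267 Wh


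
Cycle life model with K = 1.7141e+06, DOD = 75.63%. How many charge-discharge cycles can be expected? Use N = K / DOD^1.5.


Step 1: DOD^1.5 = 75.63^1.5 = 657.72
Step 2: N = 1.7141e+06 / 657.72 = 2606 cycles

2606 cycles


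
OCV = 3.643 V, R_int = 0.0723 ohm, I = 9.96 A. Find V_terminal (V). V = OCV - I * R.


V = OCV - I*R = 3.643 - 9.96 * 0.0723 = 2.923 V

2.923 V


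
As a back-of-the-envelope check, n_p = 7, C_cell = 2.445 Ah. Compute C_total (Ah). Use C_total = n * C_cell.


C_total = 7 * 2.445 = 17.115 Ah

17.115 Ah


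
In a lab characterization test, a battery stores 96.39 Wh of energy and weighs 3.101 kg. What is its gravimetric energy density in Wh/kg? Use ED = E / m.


Specific energy = 96.39 Wh / 3.101 kg = 31.08 Wh/kg

31.08 Wh/kg


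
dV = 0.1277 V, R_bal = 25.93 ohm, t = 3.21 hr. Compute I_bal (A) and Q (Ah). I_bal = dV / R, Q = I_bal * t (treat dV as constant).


First, Ohm's law: I_bal = 0.1277 V / 25.93 ohm = 0.0049248 A
Then Q = I * t = 0.0049248 A * 3.21 hr = 0.01581 Ah

I=0.0049248 A, Q=0.01581 Ah


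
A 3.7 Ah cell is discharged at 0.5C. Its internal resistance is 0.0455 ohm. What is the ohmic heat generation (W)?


Step 1: I = C_rate * capacity = 0.5 * 3.7 = 1.85 A
Step 2: Q = I^2 * R = 1.85^2 * 0.0455 = 3.4225 * 0.0455 = 0.1557 W

0.1557 W


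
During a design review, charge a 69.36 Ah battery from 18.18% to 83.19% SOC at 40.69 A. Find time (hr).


Step 1: dSOC = 83.19% - 18.18% = 65.01%
Step 2: delta_Ah = 69.36 * 65.01 / 100 = 45.091 Ah
Step 3: t = 45.091 / 40.69 = 1.108 hr

1.108 hr


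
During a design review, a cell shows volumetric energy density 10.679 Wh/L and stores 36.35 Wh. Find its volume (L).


V = E / ED = 36.35 / 10.679 = 3.404 L

3.404 L


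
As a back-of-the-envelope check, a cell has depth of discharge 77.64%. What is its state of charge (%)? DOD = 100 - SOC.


SOC = 100 - DOD = 100 - 77.64 = 22.36%

22.36%


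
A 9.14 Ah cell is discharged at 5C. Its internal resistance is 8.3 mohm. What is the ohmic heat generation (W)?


Convert: R = 8.3 mohm = 0.0083 ohm
Step 1: I = C_rate * capacity = 5 * 9.14 = 45.7 A
Step 2: Q = I^2 * R = 45.7^2 * 0.0083 = 2088.5 * 0.0083 = 17.33 W

17.33 W


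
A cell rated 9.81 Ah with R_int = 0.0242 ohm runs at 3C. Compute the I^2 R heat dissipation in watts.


Step 1: I = C_rate * capacity = 3 * 9.81 = 29.43 A
Step 2: Q = I^2 * R = 29.43^2 * 0.0242 = 866.12 * 0.0242 = 20.96 W

20.96 W


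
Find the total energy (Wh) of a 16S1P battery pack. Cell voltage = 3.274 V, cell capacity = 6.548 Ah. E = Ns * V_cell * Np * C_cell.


V_pack = 16 * 3.274 = 52.384 V
C_pack = 1 * 6.548 = 6.548 Ah
E = V_pack * C_pack = 52.384 * 6.548 = 343.0 Wh

343.0 Wh


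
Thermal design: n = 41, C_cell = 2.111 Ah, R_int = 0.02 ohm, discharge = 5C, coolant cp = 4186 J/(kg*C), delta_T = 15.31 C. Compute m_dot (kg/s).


Step 1: I = 5 * 2.111 = 10.555 A
Step 2: Q_cell = I^2 * R = 10.555^2 * 0.02 = 2.2282 W
Step 3: Q_total = 41 * 2.2282 = 91.356 W
Step 4: m_dot = Q_total / (cp * dT) = 91.356 / (4186 * 15.31) = 0.001425 kg/s

0.001425 kg/s


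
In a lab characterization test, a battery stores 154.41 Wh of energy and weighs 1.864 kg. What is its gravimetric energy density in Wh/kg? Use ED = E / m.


Specific energy = 154.41 Wh / 1.864 kg = 82.84 Wh/kg

82.84 Wh/kg


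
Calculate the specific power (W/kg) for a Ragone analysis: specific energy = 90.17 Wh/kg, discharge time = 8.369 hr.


P_specific = E / t = 90.17 / 8.369 = 10.77 W/kg

10.77 W/kg


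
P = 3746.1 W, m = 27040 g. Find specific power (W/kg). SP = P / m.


Convert: m = 27040 g = 27.04 kg
Specific power = 3746.1 W / 27.04 kg = 138.5 W/kg

138.5 W/kg


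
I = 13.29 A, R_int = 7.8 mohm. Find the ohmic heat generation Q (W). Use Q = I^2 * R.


Convert: R = 7.8 mohm = 0.0078 ohm
I^2 = 176.62
Q = 176.62 * 0.0078 = 1.378 W

1.378 W


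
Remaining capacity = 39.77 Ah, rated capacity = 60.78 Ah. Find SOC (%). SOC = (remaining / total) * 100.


SOC = (remaining / total) * 100 = (39.77 / 60.78) * 100 = 65.43%

65.43%


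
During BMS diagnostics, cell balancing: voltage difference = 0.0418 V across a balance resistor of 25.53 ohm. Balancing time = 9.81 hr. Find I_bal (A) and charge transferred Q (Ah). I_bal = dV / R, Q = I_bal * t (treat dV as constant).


First, Ohm's law: I_bal = 0.0418 V / 25.53 ohm = 0.0016373 A
Then Q = I * t = 0.0016373 A * 9.81 hr = 0.01606 Ah

I=0.0016373 A, Q=0.01606 Ah


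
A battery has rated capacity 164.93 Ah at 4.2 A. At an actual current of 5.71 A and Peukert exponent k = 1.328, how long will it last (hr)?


Step 1: t_rated = C / I_rated = 164.93 / 4.2 = 39.269 hr
Step 2: ratio = 4.2 / 5.71 = 0.73555
Step 3: ratio^k = 0.73555^1.328 = 0.66506
Step 4: t = t_rated * ratio^k = 39.269 * 0.66506 = 26.12 hr

26.12 hr


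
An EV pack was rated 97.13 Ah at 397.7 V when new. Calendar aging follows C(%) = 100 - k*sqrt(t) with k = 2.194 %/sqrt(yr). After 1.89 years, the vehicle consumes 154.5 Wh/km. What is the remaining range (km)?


Step 1: capacity retention = 100 - 2.194 * sqrt(1.89) = 100 - 2.194 * 1.3748 = 96.984%
Step 2: C_now = 97.13 * 96.984/100 = 94.201 Ah
Step 3: E_pack = V * C_now = 397.7 * 94.201 = 37464 Wh
Step 4: range = E_pack / consumption = 37464 / 154.5 = 242.5 km

242.5 km


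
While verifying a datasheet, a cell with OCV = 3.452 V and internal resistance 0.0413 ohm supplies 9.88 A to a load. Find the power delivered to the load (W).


Step 1: V_terminal = OCV - I*R = 3.452 - 9.88 * 0.0413 = 3.044 V
Step 2: P_out = V_terminal * I = 3.044 * 9.88 = 30.07 W

30.07 W


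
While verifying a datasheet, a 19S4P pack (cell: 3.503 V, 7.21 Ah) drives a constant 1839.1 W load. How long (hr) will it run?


Step 1: E_pack = Ns * V_cell * Np * C_cell = 19 * 3.503 * 4 * 7.21 = 1919.5 Wh
Step 2: t = E_pack / P = 1919.5 / 1839.1 = 1.044 hr

1.044 hr


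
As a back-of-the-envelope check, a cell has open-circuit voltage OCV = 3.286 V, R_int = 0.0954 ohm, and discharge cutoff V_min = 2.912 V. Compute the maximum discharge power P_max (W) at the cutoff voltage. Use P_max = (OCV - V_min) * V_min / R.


dV = OCV - V_min = 0.374 V (so I_max = dV / R)
P_max = dV * V_min / R = 0.374 * 2.912 / 0.0954 = 11.42 W

11.42 W


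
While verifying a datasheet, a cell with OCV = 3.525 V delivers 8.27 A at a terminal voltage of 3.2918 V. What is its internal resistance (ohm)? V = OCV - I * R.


R = (OCV - V) / I = (3.525 - 3.2918) / 8.27 = 0.02820 ohm

0.02820 ohm


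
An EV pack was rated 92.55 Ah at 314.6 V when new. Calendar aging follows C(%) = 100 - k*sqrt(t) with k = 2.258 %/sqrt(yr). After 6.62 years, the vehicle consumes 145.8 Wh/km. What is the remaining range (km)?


Step 1: capacity retention = 100 - 2.258 * sqrt(6.62) = 100 - 2.258 * 2.5729 = 94.19%
Step 2: C_now = 92.55 * 94.19/100 = 87.173 Ah
Step 3: E_pack = V * C_now = 314.6 * 87.173 = 27425 Wh
Step 4: range = E_pack / consumption = 27425 / 145.8 = 188.1 km

188.1 km


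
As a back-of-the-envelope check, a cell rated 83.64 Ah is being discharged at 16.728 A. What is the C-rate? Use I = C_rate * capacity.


Rearranging: C_rate = 16.728 / 83.64 = 0.2C

0.2C


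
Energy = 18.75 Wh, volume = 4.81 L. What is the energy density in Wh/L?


ED = E / V = 18.75 / 4.81 = 3.898 Wh/L

3.898 Wh/L


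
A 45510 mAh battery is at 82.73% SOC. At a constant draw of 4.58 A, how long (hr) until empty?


Convert: C_total = 45510 mAh = 45.51 Ah
Step 1: remaining = SOC/100 * C_total = 82.73/100 * 45.51 = 37.65 Ah
Step 2: t = remaining / I = 37.65 / 4.58 = 8.221 hr

8.221 hr


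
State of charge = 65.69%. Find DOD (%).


DOD = 100 - SOC = 100 - 65.69 = 34.31%

34.31%


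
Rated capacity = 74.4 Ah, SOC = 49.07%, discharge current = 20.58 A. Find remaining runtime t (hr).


Step 1: remaining = SOC/100 * C_total = 49.07/100 * 74.4 = 36.508 Ah
Step 2: t = remaining / I = 36.508 / 20.58 = 1.774 hr

1.774 hr


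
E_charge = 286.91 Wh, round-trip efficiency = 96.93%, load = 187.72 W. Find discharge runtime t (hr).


Step 1: E_discharge = eta/100 * E_charge = 96.93/100 * 286.91 = 278.1 Wh
Step 2: t = E_discharge / P = 278.1 / 187.72 = 1.481 hr

1.481 hr


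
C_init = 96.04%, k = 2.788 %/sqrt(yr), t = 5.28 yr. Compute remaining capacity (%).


sqrt(t) = sqrt(5.28) = 2.2978
C_final = 96.04 - 2.788 * 2.2978 = 89.63%

89.63%


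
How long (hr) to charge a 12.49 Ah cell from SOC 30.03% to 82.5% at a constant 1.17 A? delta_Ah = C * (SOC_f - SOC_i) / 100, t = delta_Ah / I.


delta_Ah = 12.49 * (82.5 - 30.03) / 100 = 6.5535 Ah
t = delta_Ah / I = 6.5535 / 1.17 = 5.601 hr

5.601 hr


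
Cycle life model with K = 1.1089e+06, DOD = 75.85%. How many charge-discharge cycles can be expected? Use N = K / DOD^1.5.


Step 1: DOD^1.5 = 75.85^1.5 = 660.59
Step 2: N = 1.1089e+06 / 660.59 = 1679 cycles

1679 cycles


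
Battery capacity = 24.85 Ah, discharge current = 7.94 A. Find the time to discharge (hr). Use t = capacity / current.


Runtime = 24.85 Ah / 7.94 A = 3.130 hr

3.130 hr


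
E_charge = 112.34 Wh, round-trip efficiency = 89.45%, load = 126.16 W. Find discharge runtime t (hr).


Step 1: E_discharge = eta/100 * E_charge = 89.45/100 * 112.34 = 100.49 Wh
Step 2: t = E_discharge / P = 100.49 / 126.16 = 0.7965 hr

0.7965 hr


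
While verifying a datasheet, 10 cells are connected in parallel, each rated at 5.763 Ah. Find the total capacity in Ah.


C_total = 10 * 5.763 = 57.63 Ah

57.63 Ah


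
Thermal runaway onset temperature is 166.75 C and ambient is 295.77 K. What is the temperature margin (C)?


Convert: T_ambient = 295.77 K = 22.62 C
margin = 166.75 - 22.62 = 144.13 C

144.13 C


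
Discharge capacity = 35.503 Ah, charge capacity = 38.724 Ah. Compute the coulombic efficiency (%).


Coulombic efficiency = 35.503/38.724 * 100% = 91.68%

91.68%


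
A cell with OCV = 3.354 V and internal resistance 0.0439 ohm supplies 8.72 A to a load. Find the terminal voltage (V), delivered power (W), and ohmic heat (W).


Step 1: V_terminal = OCV - I*R = 3.354 - 8.72 * 0.0439 = 2.9712 V
Step 2: P_out = V_terminal * I = 2.9712 * 8.72 = 25.91 W
Step 3: Q = I^2 * R = 8.72^2 * 0.0439 = 3.338 W

V=2.9712 V, P=25.91 W, Q=3.338 W


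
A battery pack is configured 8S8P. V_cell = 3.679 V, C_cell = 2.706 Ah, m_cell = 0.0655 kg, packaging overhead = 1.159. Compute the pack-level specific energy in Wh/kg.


Step 1: V_pack = 8 * 3.679 = 29.432 V
Step 2: C_pack = 8 * 2.706 = 21.648 Ah
Step 3: E_pack = V_pack * C_pack = 29.432 * 21.648 = 637.14 Wh
Step 4: m_pack = 8 * 8 * 0.0655 * 1.159 = 4.8585 kg
Step 5: ED = E_pack / m_pack = 637.14 / 4.8585 = 131.1 Wh/kg

131.1 Wh/kg


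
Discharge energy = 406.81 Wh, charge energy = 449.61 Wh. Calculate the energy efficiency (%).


Round-trip efficiency = 406.81/449.61 * 100% = 90.48%

90.48%


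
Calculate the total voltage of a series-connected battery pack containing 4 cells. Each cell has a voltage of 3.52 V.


With 4 cells in series at 3.52 V each, V_pack = 14.08 V

14.08 V


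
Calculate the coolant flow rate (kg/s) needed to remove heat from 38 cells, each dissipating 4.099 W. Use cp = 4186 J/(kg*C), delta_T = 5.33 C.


Q_total = 38 * 4.099 = 155.76 W
m_dot = Q_total / (cp * dT) = 155.76 / (4186 * 5.33) = 0.006981 kg/s

0.006981 kg/s


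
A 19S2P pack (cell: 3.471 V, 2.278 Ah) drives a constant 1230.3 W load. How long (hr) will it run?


Step 1: E_pack = Ns * V_cell * Np * C_cell = 19 * 3.471 * 2 * 2.278 = 300.46 Wh
Step 2: t = E_pack / P = 300.46 / 1230.3 = 0.2442 hr

0.2442 hr


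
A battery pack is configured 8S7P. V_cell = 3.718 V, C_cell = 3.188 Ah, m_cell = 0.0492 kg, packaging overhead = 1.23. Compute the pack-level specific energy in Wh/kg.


Step 1: V_pack = 8 * 3.718 = 29.744 V
Step 2: C_pack = 7 * 3.188 = 22.316 Ah
Step 3: E_pack = V_pack * C_pack = 29.744 * 22.316 = 663.77 Wh
Step 4: m_pack = 8 * 7 * 0.0492 * 1.23 = 3.3889 kg
Step 5: ED = E_pack / m_pack = 663.77 / 3.3889 = 195.9 Wh/kg

195.9 Wh/kg


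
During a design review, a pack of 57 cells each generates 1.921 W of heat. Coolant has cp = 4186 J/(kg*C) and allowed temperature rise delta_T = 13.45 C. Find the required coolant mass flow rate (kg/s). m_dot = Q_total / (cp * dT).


Step 1: Total heat Q = 57 * 1.921 W = 109.5 W
Step 2: denom = cp * dT = 4186 * 13.45 = 56302
Step 3: m_dot = 109.5 / 56302 = 0.001945 kg/s

0.001945 kg/s


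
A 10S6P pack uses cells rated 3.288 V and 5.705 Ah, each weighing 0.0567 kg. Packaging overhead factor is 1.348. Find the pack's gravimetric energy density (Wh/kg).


Step 1: V_pack = 10 * 3.288 = 32.88 V
Step 2: C_pack = 6 * 5.705 = 34.23 Ah
Step 3: E_pack = V_pack * C_pack = 32.88 * 34.23 = 1125.5 Wh
Step 4: m_pack = 10 * 6 * 0.0567 * 1.348 = 4.5859 kg
Step 5: ED = E_pack / m_pack = 1125.5 / 4.5859 = 245.4 Wh/kg

245.4 Wh/kg


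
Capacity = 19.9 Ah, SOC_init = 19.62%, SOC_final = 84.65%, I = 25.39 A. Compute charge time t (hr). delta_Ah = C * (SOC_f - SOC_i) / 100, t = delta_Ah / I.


Step 1: dSOC = 84.65% - 19.62% = 65.03%
Step 2: delta_Ah = 19.9 * 65.03 / 100 = 12.941 Ah
Step 3: t = 12.941 / 25.39 = 0.5097 hr

0.5097 hr


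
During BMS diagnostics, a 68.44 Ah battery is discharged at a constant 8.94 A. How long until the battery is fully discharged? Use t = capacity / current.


t = capacity / current = 68.44 / 8.94 = 7.655 hr

7.655 hr


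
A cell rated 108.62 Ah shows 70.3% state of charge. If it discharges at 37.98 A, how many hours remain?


Step 1: remaining = SOC/100 * C_total = 70.3/100 * 108.62 = 76.36 Ah
Step 2: t = remaining / I = 76.36 / 37.98 = 2.011 hr

2.011 hr


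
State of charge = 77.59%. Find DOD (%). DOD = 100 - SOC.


DOD = 100 - SOC = 100 - 77.59 = 22.41%

22.41%


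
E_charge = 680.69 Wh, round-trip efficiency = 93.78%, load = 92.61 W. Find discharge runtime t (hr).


Step 1: E_discharge = eta/100 * E_charge = 93.78/100 * 680.69 = 638.35 Wh
Step 2: t = E_discharge / P = 638.35 / 92.61 = 6.893 hr

6.893 hr


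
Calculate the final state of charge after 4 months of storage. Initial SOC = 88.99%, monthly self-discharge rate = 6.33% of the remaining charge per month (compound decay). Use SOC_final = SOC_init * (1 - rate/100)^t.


decay = (1 - 6.33/100)^4 = 0.76984
SOC_final = 88.99 * 0.76984 = 68.51%

68.51%


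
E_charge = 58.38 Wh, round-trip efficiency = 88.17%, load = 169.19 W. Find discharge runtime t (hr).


Step 1: E_discharge = eta/100 * E_charge = 88.17/100 * 58.38 = 51.474 Wh
Step 2: t = E_discharge / P = 51.474 / 169.19 = 0.3042 hr

0.3042 hr


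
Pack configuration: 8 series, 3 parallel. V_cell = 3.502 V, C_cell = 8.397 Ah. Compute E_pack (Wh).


E = Ns * Vcell * Np * Ccell = 8 * 3.502 * 3 * 8.397 = 705.8 Wh

705.8 Wh


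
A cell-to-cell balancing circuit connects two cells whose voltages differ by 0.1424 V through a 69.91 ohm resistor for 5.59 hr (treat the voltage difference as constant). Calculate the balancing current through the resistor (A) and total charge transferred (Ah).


I_bal = dV / R = 0.1424 / 69.91 = 0.0020369 A
Q = I_bal * t = 0.0020369 * 5.59 = 0.01139 Ah

I=0.0020369 A, Q=0.01139 Ah


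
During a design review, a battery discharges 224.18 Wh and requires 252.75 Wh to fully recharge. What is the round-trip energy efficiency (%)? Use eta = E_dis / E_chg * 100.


Round-trip efficiency = 224.18/252.75 * 100% = 88.70%

88.70%


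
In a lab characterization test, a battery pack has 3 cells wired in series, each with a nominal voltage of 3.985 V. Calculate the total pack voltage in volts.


With 3 cells in series at 3.985 V each, V_pack = 11.955 V

11.955 V


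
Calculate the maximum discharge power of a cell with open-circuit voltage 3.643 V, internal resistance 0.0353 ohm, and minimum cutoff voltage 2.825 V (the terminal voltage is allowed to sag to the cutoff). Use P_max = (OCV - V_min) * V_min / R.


P_max = (OCV - V_min) * V_min / R = (3.643 - 2.825) * 2.825 / 0.0353 = 0.818 * 2.825 / 0.0353 = 65.46 W

65.46 W


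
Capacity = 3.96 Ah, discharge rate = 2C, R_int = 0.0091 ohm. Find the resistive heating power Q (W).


Step 1: I = C_rate * capacity = 2 * 3.96 = 7.92 A
Step 2: Q = I^2 * R = 7.92^2 * 0.0091 = 62.726 * 0.0091 = 0.5708 W

0.5708 W


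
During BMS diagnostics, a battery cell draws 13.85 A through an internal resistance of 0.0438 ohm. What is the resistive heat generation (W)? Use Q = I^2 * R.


I^2 = 191.82
Q = 191.82 * 0.0438 = 8.402 W

8.402 W


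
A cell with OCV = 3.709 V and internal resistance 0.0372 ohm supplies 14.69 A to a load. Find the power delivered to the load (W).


Step 1: V_terminal = OCV - I*R = 3.709 - 14.69 * 0.0372 = 3.1625 V
Step 2: P_out = V_terminal * I = 3.1625 * 14.69 = 46.46 W

46.46 W


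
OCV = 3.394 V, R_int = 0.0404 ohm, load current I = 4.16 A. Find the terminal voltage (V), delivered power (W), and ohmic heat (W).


Step 1: V_terminal = OCV - I*R = 3.394 - 4.16 * 0.0404 = 3.2259 V
Step 2: P_out = V_terminal * I = 3.2259 * 4.16 = 13.42 W
Step 3: Q = I^2 * R = 4.16^2 * 0.0404 = 0.6991 W

V=3.2259 V, P=13.42 W, Q=0.6991 W


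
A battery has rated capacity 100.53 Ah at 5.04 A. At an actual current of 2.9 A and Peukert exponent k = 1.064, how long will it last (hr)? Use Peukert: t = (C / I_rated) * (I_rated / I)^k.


t_rated = C / I_rated = 100.53 / 5.04 = 19.946 hr
(I_rated/I)^k = (1.7379)^1.064 = 1.8005
t = t_rated * (I_rated/I)^k = 19.946 * 1.8005 = 35.91 hr

35.91 hr


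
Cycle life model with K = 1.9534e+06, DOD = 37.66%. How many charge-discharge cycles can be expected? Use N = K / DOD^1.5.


DOD^1.5 = 231.11
N = K / DOD^1.5 = 1.9534e+06 / 231.11 = 8452

8452 cycles


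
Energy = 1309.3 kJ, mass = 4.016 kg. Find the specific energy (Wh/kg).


Convert: E = 1309.3 kJ = 363.69 Wh
ED = E / m = 363.69 / 4.016 = 90.56 Wh/kg

90.56 Wh/kg


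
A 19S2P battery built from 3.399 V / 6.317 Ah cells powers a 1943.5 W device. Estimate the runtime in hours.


Step 1: E_pack = Ns * V_cell * Np * C_cell = 19 * 3.399 * 2 * 6.317 = 815.92 Wh
Step 2: t = E_pack / P = 815.92 / 1943.5 = 0.4198 hr

0.4198 hr


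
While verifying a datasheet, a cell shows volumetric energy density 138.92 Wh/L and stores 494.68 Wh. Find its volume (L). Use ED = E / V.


V = E / ED = 494.68 / 138.92 = 3.561 L

3.561 L


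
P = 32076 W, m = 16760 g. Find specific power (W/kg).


Convert: m = 16760 g = 16.76 kg
Specific power = 32076 W / 16.76 kg = 1914 W/kg

1914 W/kg


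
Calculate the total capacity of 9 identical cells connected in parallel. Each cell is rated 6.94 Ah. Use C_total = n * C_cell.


C_total = 9 * 6.94 = 62.46 Ah

62.46 Ah


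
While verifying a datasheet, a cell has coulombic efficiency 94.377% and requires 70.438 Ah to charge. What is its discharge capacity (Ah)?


Q_dis = eta/100 * Q_chg = 94.377/100 * 70.438 = 66.48 Ah

66.48 Ah


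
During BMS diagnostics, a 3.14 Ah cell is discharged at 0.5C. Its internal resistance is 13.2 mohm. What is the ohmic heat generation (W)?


Convert: R = 13.2 mohm = 0.0132 ohm
Step 1: I = C_rate * capacity = 0.5 * 3.14 = 1.57 A
Step 2: Q = I^2 * R = 1.57^2 * 0.0132 = 2.4649 * 0.0132 = 0.03254 W

0.03254 W


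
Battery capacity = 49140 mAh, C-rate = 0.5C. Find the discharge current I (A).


Convert: capacity = 49140 mAh = 49.14 Ah
I = C_rate * capacity = 0.5 * 49.14 = 24.57 A

24.57 A


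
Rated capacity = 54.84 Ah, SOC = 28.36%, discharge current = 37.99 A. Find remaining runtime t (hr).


Step 1: remaining = SOC/100 * C_total = 28.36/100 * 54.84 = 15.553 Ah
Step 2: t = remaining / I = 15.553 / 37.99 = 0.4094 hr

0.4094 hr


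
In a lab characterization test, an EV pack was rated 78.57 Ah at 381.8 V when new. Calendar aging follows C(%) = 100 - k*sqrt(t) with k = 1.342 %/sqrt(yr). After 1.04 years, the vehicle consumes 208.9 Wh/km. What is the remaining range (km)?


Step 1: capacity retention = 100 - 1.342 * sqrt(1.04) = 100 - 1.342 * 1.0198 = 98.631%
Step 2: C_now = 78.57 * 98.631/100 = 77.494 Ah
Step 3: E_pack = V * C_now = 381.8 * 77.494 = 29587 Wh
Step 4: range = E_pack / consumption = 29587 / 208.9 = 141.6 km

141.6 km


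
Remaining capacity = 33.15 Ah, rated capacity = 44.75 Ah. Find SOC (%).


SOC% = 33.15 / 44.75 * 100 = 74.08%

74.08%


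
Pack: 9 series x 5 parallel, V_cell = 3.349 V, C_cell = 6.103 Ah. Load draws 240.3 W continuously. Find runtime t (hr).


Step 1: E_pack = Ns * V_cell * Np * C_cell = 9 * 3.349 * 5 * 6.103 = 919.75 Wh
Step 2: t = E_pack / P = 919.75 / 240.3 = 3.828 hr

3.828 hr


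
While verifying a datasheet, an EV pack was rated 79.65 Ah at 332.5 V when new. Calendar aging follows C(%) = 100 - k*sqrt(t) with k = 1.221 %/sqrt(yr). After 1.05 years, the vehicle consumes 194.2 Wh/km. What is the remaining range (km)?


Step 1: capacity retention = 100 - 1.221 * sqrt(1.05) = 100 - 1.221 * 1.0247 = 98.749%
Step 2: C_now = 79.65 * 98.749/100 = 78.654 Ah
Step 3: E_pack = V * C_now = 332.5 * 78.654 = 26152 Wh
Step 4: range = E_pack / consumption = 26152 / 194.2 = 134.7 km

134.7 km


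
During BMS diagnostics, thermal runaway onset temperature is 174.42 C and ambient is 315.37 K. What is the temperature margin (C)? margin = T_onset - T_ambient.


Convert: T_ambient = 315.37 K = 42.22 C
margin = 174.42 - 42.22 = 132.2 C

132.2 C


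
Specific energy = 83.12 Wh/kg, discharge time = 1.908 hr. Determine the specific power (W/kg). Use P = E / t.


Specific power = 83.12 Wh/kg / 1.908 hr = 43.56 W/kg

43.56 W/kg


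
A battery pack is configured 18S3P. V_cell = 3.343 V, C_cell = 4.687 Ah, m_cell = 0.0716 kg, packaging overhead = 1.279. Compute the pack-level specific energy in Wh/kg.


Step 1: V_pack = 18 * 3.343 = 60.174 V
Step 2: C_pack = 3 * 4.687 = 14.061 Ah
Step 3: E_pack = V_pack * C_pack = 60.174 * 14.061 = 846.11 Wh
Step 4: m_pack = 18 * 3 * 0.0716 * 1.279 = 4.9451 kg
Step 5: ED = E_pack / m_pack = 846.11 / 4.9451 = 171.1 Wh/kg

171.1 Wh/kg


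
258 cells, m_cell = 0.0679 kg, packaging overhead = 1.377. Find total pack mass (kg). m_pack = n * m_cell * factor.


m_pack = n * m_cell * overhead = 258 * 0.0679 * 1.377 = 24.12 kg

24.12 kg


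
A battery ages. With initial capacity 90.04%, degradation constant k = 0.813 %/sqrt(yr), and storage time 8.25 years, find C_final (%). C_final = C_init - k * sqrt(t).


sqrt(t) = sqrt(8.25) = 2.8723
C_final = 90.04 - 0.813 * 2.8723 = 87.70%

87.70%


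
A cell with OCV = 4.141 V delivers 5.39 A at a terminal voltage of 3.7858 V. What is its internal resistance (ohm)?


R = (OCV - V) / I = (4.141 - 3.7858) / 5.39 = 0.06590 ohm

0.06590 ohm


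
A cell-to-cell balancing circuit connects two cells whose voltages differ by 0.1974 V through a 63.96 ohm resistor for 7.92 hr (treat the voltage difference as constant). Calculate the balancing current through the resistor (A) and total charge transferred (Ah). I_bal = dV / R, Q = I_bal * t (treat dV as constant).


First, Ohm's law: I_bal = 0.1974 V / 63.96 ohm = 0.0030863 A
Then Q = I * t = 0.0030863 A * 7.92 hr = 0.02444 Ah

I=0.0030863 A, Q=0.02444 Ah


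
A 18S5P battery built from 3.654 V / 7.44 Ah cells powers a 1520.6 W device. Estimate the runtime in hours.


Step 1: E_pack = Ns * V_cell * Np * C_cell = 18 * 3.654 * 5 * 7.44 = 2446.7 Wh
Step 2: t = E_pack / P = 2446.7 / 1520.6 = 1.609 hr

1.609 hr


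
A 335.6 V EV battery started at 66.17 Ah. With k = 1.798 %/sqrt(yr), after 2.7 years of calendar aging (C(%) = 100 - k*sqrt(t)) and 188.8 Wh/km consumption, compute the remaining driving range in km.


Step 1: capacity retention = 100 - 1.798 * sqrt(2.7) = 100 - 1.798 * 1.6432 = 97.046%
Step 2: C_now = 66.17 * 97.046/100 = 64.215 Ah
Step 3: E_pack = V * C_now = 335.6 * 64.215 = 21551 Wh
Step 4: range = E_pack / consumption = 21551 / 188.8 = 114.1 km

114.1 km


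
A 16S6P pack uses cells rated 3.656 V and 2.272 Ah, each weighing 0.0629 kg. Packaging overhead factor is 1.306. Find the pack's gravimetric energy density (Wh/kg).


Step 1: V_pack = 16 * 3.656 = 58.496 V
Step 2: C_pack = 6 * 2.272 = 13.632 Ah
Step 3: E_pack = V_pack * C_pack = 58.496 * 13.632 = 797.42 Wh
Step 4: m_pack = 16 * 6 * 0.0629 * 1.306 = 7.8862 kg
Step 5: ED = E_pack / m_pack = 797.42 / 7.8862 = 101.1 Wh/kg

101.1 Wh/kg
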